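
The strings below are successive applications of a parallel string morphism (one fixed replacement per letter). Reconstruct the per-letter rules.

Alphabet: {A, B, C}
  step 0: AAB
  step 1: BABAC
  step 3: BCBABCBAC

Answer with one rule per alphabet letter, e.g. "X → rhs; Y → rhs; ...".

A->BA, B->C, C->B

  step 0 ⇒ step 1: AAB ⇒ BA·BA·C
    A ↦ BA
    B ↦ C
    C ↦ B  (constrained at step 1)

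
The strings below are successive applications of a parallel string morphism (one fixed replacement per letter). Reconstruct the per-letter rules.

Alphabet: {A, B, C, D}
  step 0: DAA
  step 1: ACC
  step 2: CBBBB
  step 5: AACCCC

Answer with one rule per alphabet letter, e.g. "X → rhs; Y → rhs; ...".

A->C, B->D, C->BB, D->A

  step 1 ⇒ step 2: ACC ⇒ C·BB·BB
    A ↦ C
    C ↦ BB
    B ↦ D  (constrained at step 2)
  step 0 ⇒ step 1: DAA ⇒ A·C·C
    D ↦ A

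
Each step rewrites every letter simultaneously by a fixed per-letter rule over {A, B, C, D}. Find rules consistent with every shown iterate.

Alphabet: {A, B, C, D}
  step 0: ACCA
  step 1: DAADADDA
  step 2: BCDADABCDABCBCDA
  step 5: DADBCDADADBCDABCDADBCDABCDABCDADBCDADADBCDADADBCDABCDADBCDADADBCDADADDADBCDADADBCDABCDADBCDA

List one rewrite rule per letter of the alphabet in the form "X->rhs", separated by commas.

A->DA, B->D, C->AD, D->BC

  step 1 ⇒ step 2: DAADADDA ⇒ BC·DA·DA·BC·DA·BC·BC·DA
    A ↦ DA
    D ↦ BC
    B ↦ D  (constrained at step 2)
  step 0 ⇒ step 1: ACCA ⇒ DA·AD·AD·DA
    C ↦ AD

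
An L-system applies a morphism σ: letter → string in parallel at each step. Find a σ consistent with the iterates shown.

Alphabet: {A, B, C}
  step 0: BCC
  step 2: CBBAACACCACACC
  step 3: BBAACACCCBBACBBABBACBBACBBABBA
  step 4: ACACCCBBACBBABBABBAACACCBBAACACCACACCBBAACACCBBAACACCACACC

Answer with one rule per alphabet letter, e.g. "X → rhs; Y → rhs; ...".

A->C, B->AC, C->BBA

  step 3 ⇒ step 4: BBAACACCCBBACBBABBACBBACBBABBA ⇒ AC·AC·C·C·BBA·C·BBA·BBA·BBA·AC·AC·C·BBA·AC·AC·C·AC·AC·C·BBA·AC·AC·C·BBA·AC·AC·C·AC·AC·C
    A ↦ C
    B ↦ AC
    C ↦ BBA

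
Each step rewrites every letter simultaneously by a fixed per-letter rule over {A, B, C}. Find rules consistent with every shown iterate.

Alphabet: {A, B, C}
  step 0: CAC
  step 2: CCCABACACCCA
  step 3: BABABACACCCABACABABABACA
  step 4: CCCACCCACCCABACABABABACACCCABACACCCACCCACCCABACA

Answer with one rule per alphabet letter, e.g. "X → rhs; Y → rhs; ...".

  step 3 ⇒ step 4: BABABACACCCABACABABABACA ⇒ CC·CA·CC·CA·CC·CA·BA·CA·BA·BA·BA·CA·CC·CA·BA·CA·CC·CA·CC·CA·CC·CA·BA·CA
    A ↦ CA
    B ↦ CC
    C ↦ BA

A->CA, B->CC, C->BA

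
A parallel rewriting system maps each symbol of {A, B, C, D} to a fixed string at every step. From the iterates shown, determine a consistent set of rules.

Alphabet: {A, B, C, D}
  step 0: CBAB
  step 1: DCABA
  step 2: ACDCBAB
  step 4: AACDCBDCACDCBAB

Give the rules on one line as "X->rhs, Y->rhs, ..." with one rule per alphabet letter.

  step 1 ⇒ step 2: DCABA ⇒ AC·DC·B·A·B
    A ↦ B
    B ↦ A
    C ↦ DC
    D ↦ AC

A->B, B->A, C->DC, D->AC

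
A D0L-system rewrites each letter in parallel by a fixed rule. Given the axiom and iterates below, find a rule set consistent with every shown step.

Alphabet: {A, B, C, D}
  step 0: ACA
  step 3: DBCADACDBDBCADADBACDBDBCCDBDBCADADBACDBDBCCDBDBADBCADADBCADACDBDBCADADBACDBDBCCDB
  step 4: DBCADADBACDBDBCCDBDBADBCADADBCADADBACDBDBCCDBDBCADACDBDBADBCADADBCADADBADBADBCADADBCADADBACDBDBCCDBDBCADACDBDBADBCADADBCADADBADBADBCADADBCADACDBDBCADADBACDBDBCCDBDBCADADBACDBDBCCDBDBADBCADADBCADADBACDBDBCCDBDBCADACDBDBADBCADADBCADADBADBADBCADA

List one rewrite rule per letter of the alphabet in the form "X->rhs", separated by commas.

  step 3 ⇒ step 4: DBCADACDBDBCADADBACDBDBCCDBDBCADADBACDBDBCCDBDBADBCADADBCADACDBDBCADADBACDBDBCCDB ⇒ DBC·ADA·DBA·CDB·DBC·CDB·DBA·DBC·ADA·DBC·ADA·DBA·CDB·DBC·CDB·DBC·ADA·CDB·DBA·DBC·ADA·DBC·ADA·DBA·DBA·DBC·ADA·DBC·ADA·DBA·CDB·DBC·CDB·DBC·ADA·CDB·DBA·DBC·ADA·DBC·ADA·DBA·DBA·DBC·ADA·DBC·ADA·CDB·DBC·ADA·DBA·CDB·DBC·CDB·DBC·ADA·DBA·CDB·DBC·CDB·DBA·DBC·ADA·DBC·ADA·DBA·CDB·DBC·CDB·DBC·ADA·CDB·DBA·DBC·ADA·DBC·ADA·DBA·DBA·DBC·ADA
    A ↦ CDB
    B ↦ ADA
    C ↦ DBA
    D ↦ DBC

A->CDB, B->ADA, C->DBA, D->DBC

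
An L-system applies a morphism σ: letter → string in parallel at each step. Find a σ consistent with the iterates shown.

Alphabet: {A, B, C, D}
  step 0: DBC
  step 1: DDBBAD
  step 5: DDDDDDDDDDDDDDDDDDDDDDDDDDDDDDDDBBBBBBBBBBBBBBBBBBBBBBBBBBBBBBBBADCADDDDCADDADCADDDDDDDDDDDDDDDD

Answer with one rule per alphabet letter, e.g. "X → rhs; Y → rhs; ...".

  step 0 ⇒ step 1: DBC ⇒ DD·BB·AD
    B ↦ BB
    C ↦ AD
    D ↦ DD
    A ↦ CA  (constrained at step 1)

A->CA, B->BB, C->AD, D->DD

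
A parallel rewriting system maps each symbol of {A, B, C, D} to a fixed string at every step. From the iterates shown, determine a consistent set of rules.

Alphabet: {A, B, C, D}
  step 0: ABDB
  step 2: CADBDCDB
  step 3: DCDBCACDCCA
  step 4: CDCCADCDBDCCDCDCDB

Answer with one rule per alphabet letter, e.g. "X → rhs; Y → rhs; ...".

  step 3 ⇒ step 4: DCDBCACDCCA ⇒ C·DC·C·A·DC·DB·DC·C·DC·DC·DB
    A ↦ DB
    B ↦ A
    C ↦ DC
    D ↦ C

A->DB, B->A, C->DC, D->C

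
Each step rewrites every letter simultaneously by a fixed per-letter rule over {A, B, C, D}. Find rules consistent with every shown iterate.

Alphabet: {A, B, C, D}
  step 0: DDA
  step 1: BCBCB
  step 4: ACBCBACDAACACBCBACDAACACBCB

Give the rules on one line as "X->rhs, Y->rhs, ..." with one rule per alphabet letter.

  step 0 ⇒ step 1: DDA ⇒ BC·BC·B
    A ↦ B
    D ↦ BC
    B ↦ AC  (constrained at step 1)
    C ↦ DA  (constrained at step 1)

A->B, B->AC, C->DA, D->BC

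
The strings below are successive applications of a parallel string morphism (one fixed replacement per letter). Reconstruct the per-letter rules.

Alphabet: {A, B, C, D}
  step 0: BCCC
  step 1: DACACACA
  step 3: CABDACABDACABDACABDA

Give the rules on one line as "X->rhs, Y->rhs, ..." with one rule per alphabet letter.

  step 0 ⇒ step 1: BCCC ⇒ DA·CA·CA·CA
    B ↦ DA
    C ↦ CA
    A ↦ B  (constrained at step 1)
    D ↦ CA  (constrained at step 1)

A->B, B->DA, C->CA, D->CA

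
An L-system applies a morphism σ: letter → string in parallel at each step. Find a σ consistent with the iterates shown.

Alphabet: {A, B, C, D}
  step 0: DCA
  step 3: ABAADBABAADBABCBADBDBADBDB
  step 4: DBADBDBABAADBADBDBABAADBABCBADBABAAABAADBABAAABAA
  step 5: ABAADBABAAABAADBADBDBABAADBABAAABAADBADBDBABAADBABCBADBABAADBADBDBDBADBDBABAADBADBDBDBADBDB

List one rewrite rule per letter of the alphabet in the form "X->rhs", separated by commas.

  step 4 ⇒ step 5: DBADBDBABAADBADBDBABAADBABCBADBABAAABAADBABAAABAA ⇒ ABA·A·DB·ABA·A·ABA·A·DB·A·DB·DB·ABA·A·DB·ABA·A·ABA·A·DB·A·DB·DB·ABA·A·DB·A·BCB·A·DB·ABA·A·DB·A·DB·DB·DB·A·DB·DB·ABA·A·DB·A·DB·DB·DB·A·DB·DB
    A ↦ DB
    B ↦ A
    C ↦ BCB
    D ↦ ABA

A->DB, B->A, C->BCB, D->ABA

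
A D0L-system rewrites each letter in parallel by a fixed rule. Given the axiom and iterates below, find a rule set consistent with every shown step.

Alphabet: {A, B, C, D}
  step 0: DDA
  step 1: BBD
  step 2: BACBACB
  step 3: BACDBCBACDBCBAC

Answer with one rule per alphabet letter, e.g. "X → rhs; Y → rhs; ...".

A->D, B->BAC, C->BC, D->B

  step 2 ⇒ step 3: BACBACB ⇒ BAC·D·BC·BAC·D·BC·BAC
    A ↦ D
    B ↦ BAC
    C ↦ BC
  step 0 ⇒ step 1: DDA ⇒ B·B·D
    D ↦ B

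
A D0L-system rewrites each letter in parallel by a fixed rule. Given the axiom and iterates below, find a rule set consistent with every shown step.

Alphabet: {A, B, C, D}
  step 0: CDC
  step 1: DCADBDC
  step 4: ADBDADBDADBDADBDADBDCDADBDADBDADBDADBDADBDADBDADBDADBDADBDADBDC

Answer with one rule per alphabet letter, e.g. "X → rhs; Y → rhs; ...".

A->D, B->D, C->DC, D->ADB

  step 0 ⇒ step 1: CDC ⇒ DC·ADB·DC
    C ↦ DC
    D ↦ ADB
    A ↦ D  (constrained at step 1)
    B ↦ D  (constrained at step 1)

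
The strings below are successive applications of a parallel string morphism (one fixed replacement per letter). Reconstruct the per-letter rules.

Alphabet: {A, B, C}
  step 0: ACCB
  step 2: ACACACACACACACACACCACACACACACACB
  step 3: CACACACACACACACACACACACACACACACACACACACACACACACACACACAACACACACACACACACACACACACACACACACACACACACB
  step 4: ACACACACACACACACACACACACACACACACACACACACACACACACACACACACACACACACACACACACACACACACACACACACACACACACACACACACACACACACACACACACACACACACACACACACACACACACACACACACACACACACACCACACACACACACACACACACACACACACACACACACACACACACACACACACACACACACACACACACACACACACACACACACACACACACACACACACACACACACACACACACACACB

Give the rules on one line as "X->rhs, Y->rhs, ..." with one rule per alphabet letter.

A->CAC, B->CB, C->ACA

  step 3 ⇒ step 4: CACACACACACACACACACACACACACACACACACACACACACACACACACACAACACACACACACACACACACACACACACACACACACACACB ⇒ ACA·CAC·ACA·CAC·ACA·CAC·ACA·CAC·ACA·CAC·ACA·CAC·ACA·CAC·ACA·CAC·ACA·CAC·ACA·CAC·ACA·CAC·ACA·CAC·ACA·CAC·ACA·CAC·ACA·CAC·ACA·CAC·ACA·CAC·ACA·CAC·ACA·CAC·ACA·CAC·ACA·CAC·ACA·CAC·ACA·CAC·ACA·CAC·ACA·CAC·ACA·CAC·ACA·CAC·CAC·ACA·CAC·ACA·CAC·ACA·CAC·ACA·CAC·ACA·CAC·ACA·CAC·ACA·CAC·ACA·CAC·ACA·CAC·ACA·CAC·ACA·CAC·ACA·CAC·ACA·CAC·ACA·CAC·ACA·CAC·ACA·CAC·ACA·CAC·ACA·CAC·ACA·CAC·ACA·CB
    A ↦ CAC
    B ↦ CB
    C ↦ ACA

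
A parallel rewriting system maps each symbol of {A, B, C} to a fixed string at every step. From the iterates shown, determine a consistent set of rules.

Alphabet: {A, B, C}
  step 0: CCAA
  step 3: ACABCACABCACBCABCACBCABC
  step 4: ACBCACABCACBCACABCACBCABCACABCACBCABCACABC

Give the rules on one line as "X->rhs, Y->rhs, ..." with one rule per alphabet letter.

A->AC, B->A, C->BC

  step 3 ⇒ step 4: ACABCACABCACBCABCACBCABC ⇒ AC·BC·AC·A·BC·AC·BC·AC·A·BC·AC·BC·A·BC·AC·A·BC·AC·BC·A·BC·AC·A·BC
    A ↦ AC
    B ↦ A
    C ↦ BC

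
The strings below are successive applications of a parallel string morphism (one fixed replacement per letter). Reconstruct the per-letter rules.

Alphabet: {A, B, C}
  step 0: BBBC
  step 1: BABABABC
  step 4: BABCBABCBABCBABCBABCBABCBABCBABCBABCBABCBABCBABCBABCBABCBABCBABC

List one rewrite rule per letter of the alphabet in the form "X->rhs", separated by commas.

  step 0 ⇒ step 1: BBBC ⇒ BA·BA·BA·BC
    B ↦ BA
    C ↦ BC
    A ↦ BC  (constrained at step 1)

A->BC, B->BA, C->BC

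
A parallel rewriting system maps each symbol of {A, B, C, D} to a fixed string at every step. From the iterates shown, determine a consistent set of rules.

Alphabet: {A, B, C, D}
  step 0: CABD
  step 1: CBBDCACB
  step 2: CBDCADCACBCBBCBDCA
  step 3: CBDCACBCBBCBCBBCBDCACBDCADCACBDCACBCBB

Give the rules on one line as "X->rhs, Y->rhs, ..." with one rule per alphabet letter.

A->B, B->DCA, C->CB, D->CB

  step 2 ⇒ step 3: CBDCADCACBCBBCBDCA ⇒ CB·DCA·CB·CB·B·CB·CB·B·CB·DCA·CB·DCA·DCA·CB·DCA·CB·CB·B
    A ↦ B
    B ↦ DCA
    C ↦ CB
    D ↦ CB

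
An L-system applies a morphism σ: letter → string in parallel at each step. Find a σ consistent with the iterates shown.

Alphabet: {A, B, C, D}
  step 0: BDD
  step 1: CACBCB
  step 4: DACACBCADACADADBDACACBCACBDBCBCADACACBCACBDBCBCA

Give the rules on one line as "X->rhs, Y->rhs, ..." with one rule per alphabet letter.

A->DB, B->CA, C->DA, D->CB

  step 0 ⇒ step 1: BDD ⇒ CA·CB·CB
    B ↦ CA
    D ↦ CB
    A ↦ DB  (constrained at step 1)
    C ↦ DA  (constrained at step 1)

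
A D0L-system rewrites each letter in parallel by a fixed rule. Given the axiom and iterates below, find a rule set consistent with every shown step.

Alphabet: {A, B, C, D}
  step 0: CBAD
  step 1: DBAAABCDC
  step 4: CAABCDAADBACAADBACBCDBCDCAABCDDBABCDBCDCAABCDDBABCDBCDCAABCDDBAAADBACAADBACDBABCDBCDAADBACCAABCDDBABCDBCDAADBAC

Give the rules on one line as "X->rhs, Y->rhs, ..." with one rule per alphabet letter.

  step 0 ⇒ step 1: CBAD ⇒ DBA·AA·BCD·C
    A ↦ BCD
    B ↦ AA
    C ↦ DBA
    D ↦ C

A->BCD, B->AA, C->DBA, D->C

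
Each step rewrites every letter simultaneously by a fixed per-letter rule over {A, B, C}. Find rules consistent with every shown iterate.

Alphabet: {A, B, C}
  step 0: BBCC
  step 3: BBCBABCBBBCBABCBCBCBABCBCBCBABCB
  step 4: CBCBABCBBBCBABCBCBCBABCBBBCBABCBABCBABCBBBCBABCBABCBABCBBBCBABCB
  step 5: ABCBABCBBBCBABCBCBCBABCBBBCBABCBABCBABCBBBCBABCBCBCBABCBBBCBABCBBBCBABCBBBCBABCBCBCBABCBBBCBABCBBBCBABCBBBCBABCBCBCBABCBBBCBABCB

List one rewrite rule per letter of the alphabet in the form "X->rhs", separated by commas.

A->BB, B->CB, C->AB

  step 4 ⇒ step 5: CBCBABCBBBCBABCBCBCBABCBBBCBABCBABCBABCBBBCBABCBABCBABCBBBCBABCB ⇒ AB·CB·AB·CB·BB·CB·AB·CB·CB·CB·AB·CB·BB·CB·AB·CB·AB·CB·AB·CB·BB·CB·AB·CB·CB·CB·AB·CB·BB·CB·AB·CB·BB·CB·AB·CB·BB·CB·AB·CB·CB·CB·AB·CB·BB·CB·AB·CB·BB·CB·AB·CB·BB·CB·AB·CB·CB·CB·AB·CB·BB·CB·AB·CB
    A ↦ BB
    B ↦ CB
    C ↦ AB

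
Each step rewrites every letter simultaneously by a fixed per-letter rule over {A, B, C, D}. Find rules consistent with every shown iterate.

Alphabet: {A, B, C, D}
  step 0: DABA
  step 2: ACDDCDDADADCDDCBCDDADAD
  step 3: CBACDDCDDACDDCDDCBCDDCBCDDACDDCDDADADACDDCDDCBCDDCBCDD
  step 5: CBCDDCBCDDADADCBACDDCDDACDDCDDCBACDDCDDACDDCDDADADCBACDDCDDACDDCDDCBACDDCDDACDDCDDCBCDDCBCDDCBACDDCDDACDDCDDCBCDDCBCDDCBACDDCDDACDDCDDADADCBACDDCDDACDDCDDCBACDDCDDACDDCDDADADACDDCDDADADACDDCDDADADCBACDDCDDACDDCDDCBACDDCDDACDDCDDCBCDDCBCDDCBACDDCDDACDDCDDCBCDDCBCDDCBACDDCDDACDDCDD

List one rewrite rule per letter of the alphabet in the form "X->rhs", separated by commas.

  step 2 ⇒ step 3: ACDDCDDADADCDDCBCDDADAD ⇒ CB·A·CDD·CDD·A·CDD·CDD·CB·CDD·CB·CDD·A·CDD·CDD·A·DAD·A·CDD·CDD·CB·CDD·CB·CDD
    A ↦ CB
    B ↦ DAD
    C ↦ A
    D ↦ CDD

A->CB, B->DAD, C->A, D->CDD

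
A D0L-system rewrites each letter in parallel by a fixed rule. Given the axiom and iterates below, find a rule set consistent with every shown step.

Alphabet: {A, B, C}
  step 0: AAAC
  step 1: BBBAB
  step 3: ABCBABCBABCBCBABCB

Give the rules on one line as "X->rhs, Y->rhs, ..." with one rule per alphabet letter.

A->B, B->CB, C->AB

  step 0 ⇒ step 1: AAAC ⇒ B·B·B·AB
    A ↦ B
    C ↦ AB
    B ↦ CB  (constrained at step 1)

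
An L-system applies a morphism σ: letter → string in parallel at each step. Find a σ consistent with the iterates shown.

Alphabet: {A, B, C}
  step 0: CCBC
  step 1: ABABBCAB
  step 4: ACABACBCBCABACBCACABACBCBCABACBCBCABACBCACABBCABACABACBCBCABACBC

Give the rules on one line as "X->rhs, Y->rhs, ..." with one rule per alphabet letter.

A->AC, B->BC, C->AB

  step 0 ⇒ step 1: CCBC ⇒ AB·AB·BC·AB
    B ↦ BC
    C ↦ AB
    A ↦ AC  (constrained at step 1)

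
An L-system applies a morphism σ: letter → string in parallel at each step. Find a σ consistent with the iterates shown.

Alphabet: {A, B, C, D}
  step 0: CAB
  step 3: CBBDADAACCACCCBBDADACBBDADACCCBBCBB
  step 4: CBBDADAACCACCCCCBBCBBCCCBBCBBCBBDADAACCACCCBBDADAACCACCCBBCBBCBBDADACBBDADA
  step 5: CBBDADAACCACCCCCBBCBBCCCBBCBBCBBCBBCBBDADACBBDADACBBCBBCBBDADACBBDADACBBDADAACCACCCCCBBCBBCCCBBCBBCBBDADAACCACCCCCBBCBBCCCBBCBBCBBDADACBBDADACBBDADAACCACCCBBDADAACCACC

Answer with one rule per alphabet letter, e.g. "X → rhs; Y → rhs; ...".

  step 4 ⇒ step 5: CBBDADAACCACCCCCBBCBBCCCBBCBBCBBDADAACCACCCBBDADAACCACCCBBCBBCBBDADACBBDADA ⇒ CBB·DA·DA·A·CC·A·CC·CC·CBB·CBB·CC·CBB·CBB·CBB·CBB·CBB·DA·DA·CBB·DA·DA·CBB·CBB·CBB·DA·DA·CBB·DA·DA·CBB·DA·DA·A·CC·A·CC·CC·CBB·CBB·CC·CBB·CBB·CBB·DA·DA·A·CC·A·CC·CC·CBB·CBB·CC·CBB·CBB·CBB·DA·DA·CBB·DA·DA·CBB·DA·DA·A·CC·A·CC·CBB·DA·DA·A·CC·A·CC
    A ↦ CC
    B ↦ DA
    C ↦ CBB
    D ↦ A

A->CC, B->DA, C->CBB, D->A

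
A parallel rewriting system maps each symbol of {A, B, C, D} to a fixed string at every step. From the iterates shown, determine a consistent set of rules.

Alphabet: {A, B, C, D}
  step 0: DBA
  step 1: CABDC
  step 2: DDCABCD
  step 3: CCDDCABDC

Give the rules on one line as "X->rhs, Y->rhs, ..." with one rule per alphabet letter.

  step 2 ⇒ step 3: DDCABCD ⇒ C·C·D·DC·AB·D·C
    A ↦ DC
    B ↦ AB
    C ↦ D
    D ↦ C

A->DC, B->AB, C->D, D->C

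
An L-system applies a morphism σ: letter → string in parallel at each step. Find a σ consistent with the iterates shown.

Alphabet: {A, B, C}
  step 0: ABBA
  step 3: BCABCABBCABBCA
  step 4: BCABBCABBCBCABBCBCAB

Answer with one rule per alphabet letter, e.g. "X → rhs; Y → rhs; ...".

  step 3 ⇒ step 4: BCABCABBCABBCA ⇒ BC·A·B·BC·A·B·BC·BC·A·B·BC·BC·A·B
    A ↦ B
    B ↦ BC
    C ↦ A

A->B, B->BC, C->A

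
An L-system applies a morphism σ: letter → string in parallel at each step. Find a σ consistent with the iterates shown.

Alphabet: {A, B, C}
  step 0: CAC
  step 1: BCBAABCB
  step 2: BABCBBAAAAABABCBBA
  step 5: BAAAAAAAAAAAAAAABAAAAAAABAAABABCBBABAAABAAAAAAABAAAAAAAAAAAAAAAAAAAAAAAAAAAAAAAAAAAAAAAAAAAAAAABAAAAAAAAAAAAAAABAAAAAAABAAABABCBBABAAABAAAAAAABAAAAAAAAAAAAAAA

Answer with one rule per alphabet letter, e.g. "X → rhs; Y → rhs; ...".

  step 1 ⇒ step 2: BCBAABCB ⇒ BA·BCB·BA·AA·AA·BA·BCB·BA
    A ↦ AA
    B ↦ BA
    C ↦ BCB

A->AA, B->BA, C->BCB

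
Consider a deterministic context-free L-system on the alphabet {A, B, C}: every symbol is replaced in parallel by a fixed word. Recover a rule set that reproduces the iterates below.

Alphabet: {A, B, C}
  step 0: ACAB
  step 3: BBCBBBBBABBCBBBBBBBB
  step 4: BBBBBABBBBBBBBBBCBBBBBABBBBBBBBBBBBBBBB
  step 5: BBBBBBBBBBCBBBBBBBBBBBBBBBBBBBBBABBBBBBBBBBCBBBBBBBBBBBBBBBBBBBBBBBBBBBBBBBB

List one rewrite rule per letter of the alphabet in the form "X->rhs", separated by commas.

A->C, B->BB, C->BA

  step 4 ⇒ step 5: BBBBBABBBBBBBBBBCBBBBBABBBBBBBBBBBBBBBB ⇒ BB·BB·BB·BB·BB·C·BB·BB·BB·BB·BB·BB·BB·BB·BB·BB·BA·BB·BB·BB·BB·BB·C·BB·BB·BB·BB·BB·BB·BB·BB·BB·BB·BB·BB·BB·BB·BB·BB
    A ↦ C
    B ↦ BB
    C ↦ BA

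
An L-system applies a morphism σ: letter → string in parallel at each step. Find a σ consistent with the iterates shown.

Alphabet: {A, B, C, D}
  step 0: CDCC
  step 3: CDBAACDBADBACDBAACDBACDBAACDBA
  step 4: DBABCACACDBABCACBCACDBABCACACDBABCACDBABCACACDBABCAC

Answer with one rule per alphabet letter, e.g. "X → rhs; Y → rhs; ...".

  step 3 ⇒ step 4: CDBAACDBADBACDBAACDBACDBAACDBA ⇒ DBA·B·C·AC·AC·DBA·B·C·AC·B·C·AC·DBA·B·C·AC·AC·DBA·B·C·AC·DBA·B·C·AC·AC·DBA·B·C·AC
    A ↦ AC
    B ↦ C
    C ↦ DBA
    D ↦ B

A->AC, B->C, C->DBA, D->B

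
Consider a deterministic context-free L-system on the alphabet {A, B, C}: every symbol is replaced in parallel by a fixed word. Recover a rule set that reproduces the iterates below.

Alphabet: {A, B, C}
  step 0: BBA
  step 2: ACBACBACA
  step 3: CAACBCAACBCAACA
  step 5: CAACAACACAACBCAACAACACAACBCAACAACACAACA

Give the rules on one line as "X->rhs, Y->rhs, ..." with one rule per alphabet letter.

  step 2 ⇒ step 3: ACBACBACA ⇒ CA·A·CB·CA·A·CB·CA·A·CA
    A ↦ CA
    B ↦ CB
    C ↦ A

A->CA, B->CB, C->A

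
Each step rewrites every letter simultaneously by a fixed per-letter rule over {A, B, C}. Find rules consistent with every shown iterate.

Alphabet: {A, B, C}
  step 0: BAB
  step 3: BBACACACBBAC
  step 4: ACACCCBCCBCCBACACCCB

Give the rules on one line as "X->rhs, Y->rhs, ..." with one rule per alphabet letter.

  step 3 ⇒ step 4: BBACACACBBAC ⇒ AC·AC·CC·B·CC·B·CC·B·AC·AC·CC·B
    A ↦ CC
    B ↦ AC
    C ↦ B

A->CC, B->AC, C->B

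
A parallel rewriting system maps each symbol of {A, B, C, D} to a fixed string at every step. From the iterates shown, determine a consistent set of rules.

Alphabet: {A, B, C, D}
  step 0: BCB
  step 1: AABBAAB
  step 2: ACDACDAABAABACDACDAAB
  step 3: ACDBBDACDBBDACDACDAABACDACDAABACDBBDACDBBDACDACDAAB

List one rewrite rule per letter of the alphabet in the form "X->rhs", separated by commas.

A->ACD, B->AAB, C->B, D->BD

  step 2 ⇒ step 3: ACDACDAABAABACDACDAAB ⇒ ACD·B·BD·ACD·B·BD·ACD·ACD·AAB·ACD·ACD·AAB·ACD·B·BD·ACD·B·BD·ACD·ACD·AAB
    A ↦ ACD
    B ↦ AAB
    C ↦ B
    D ↦ BD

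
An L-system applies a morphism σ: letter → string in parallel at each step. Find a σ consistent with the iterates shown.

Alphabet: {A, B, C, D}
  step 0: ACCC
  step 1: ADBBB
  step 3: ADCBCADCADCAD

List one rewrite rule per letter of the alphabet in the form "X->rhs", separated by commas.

A->AD, B->DA, C->B, D->C

  step 0 ⇒ step 1: ACCC ⇒ AD·B·B·B
    A ↦ AD
    C ↦ B
    B ↦ DA  (constrained at step 1)
    D ↦ C  (constrained at step 1)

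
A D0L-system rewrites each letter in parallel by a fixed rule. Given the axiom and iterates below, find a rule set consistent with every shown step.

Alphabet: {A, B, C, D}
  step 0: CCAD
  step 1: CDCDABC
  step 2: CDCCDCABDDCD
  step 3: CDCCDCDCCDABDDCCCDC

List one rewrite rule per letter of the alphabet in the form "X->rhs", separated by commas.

A->AB, B->DD, C->CD, D->C

  step 2 ⇒ step 3: CDCCDCABDDCD ⇒ CD·C·CD·CD·C·CD·AB·DD·C·C·CD·C
    A ↦ AB
    B ↦ DD
    C ↦ CD
    D ↦ C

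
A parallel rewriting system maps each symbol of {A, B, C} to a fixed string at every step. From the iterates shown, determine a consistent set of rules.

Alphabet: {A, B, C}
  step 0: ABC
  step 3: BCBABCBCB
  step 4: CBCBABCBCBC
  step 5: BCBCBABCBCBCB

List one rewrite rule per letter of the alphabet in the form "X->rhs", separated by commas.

A->BAB, B->C, C->B

  step 4 ⇒ step 5: CBCBABCBCBC ⇒ B·C·B·C·BAB·C·B·C·B·C·B
    A ↦ BAB
    B ↦ C
    C ↦ B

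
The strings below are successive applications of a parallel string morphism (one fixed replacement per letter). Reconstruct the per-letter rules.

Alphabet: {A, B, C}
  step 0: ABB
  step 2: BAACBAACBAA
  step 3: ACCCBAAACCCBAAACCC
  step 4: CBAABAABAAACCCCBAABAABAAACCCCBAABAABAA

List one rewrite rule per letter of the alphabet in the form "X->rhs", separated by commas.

A->C, B->AC, C->BAA

  step 3 ⇒ step 4: ACCCBAAACCCBAAACCC ⇒ C·BAA·BAA·BAA·AC·C·C·C·BAA·BAA·BAA·AC·C·C·C·BAA·BAA·BAA
    A ↦ C
    B ↦ AC
    C ↦ BAA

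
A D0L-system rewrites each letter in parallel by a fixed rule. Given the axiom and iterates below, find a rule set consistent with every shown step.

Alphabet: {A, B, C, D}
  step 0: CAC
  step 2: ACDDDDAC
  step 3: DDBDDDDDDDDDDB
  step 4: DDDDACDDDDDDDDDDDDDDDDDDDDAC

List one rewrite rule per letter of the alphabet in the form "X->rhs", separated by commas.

A->DD, B->AC, C->B, D->DD

  step 3 ⇒ step 4: DDBDDDDDDDDDDB ⇒ DD·DD·AC·DD·DD·DD·DD·DD·DD·DD·DD·DD·DD·AC
    B ↦ AC
    D ↦ DD
  step 2 ⇒ step 3: ACDDDDAC ⇒ DD·B·DD·DD·DD·DD·DD·B
    A ↦ DD
  step 2 ⇒ step 3: ACDDDDAC ⇒ DD·B·DD·DD·DD·DD·DD·B
    C ↦ B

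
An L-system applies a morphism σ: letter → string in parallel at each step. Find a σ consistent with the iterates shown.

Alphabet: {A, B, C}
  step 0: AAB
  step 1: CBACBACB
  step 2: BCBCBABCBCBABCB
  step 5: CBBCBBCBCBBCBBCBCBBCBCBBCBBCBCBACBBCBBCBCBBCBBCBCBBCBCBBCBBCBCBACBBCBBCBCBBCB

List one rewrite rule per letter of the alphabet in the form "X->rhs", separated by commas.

A->CBA, B->CB, C->B

  step 1 ⇒ step 2: CBACBACB ⇒ B·CB·CBA·B·CB·CBA·B·CB
    A ↦ CBA
    B ↦ CB
    C ↦ B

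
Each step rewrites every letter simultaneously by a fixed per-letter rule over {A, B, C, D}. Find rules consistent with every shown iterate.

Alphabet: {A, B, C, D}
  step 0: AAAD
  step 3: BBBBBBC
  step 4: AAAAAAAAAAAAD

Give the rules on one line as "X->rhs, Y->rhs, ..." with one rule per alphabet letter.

A->B, B->AA, C->D, D->C

  step 3 ⇒ step 4: BBBBBBC ⇒ AA·AA·AA·AA·AA·AA·D
    B ↦ AA
    C ↦ D
    A ↦ B  (constrained at step 0)
    D ↦ C  (constrained at step 0)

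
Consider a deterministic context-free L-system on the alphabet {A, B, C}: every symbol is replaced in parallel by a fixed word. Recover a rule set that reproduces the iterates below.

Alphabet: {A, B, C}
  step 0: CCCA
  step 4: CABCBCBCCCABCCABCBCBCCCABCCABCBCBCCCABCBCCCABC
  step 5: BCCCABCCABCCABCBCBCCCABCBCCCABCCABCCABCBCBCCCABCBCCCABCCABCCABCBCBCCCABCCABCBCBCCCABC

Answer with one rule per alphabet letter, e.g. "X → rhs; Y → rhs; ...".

A->C, B->CA, C->BC

  step 4 ⇒ step 5: CABCBCBCCCABCCABCBCBCCCABCCABCBCBCCCABCBCCCABC ⇒ BC·C·CA·BC·CA·BC·CA·BC·BC·BC·C·CA·BC·BC·C·CA·BC·CA·BC·CA·BC·BC·BC·C·CA·BC·BC·C·CA·BC·CA·BC·CA·BC·BC·BC·C·CA·BC·CA·BC·BC·BC·C·CA·BC
    A ↦ C
    B ↦ CA
    C ↦ BC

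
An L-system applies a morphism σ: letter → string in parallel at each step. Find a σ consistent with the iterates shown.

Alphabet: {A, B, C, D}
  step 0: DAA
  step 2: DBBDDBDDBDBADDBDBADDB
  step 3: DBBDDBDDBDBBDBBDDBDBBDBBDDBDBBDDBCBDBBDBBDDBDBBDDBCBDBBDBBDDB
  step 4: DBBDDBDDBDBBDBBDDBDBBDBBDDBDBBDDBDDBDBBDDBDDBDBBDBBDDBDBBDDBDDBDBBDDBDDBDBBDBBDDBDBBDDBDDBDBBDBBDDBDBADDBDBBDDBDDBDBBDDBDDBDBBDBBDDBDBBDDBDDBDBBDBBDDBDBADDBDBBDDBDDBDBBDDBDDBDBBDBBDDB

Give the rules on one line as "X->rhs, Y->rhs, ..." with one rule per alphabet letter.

A->CB, B->DDB, C->DBA, D->DBB

  step 3 ⇒ step 4: DBBDDBDDBDBBDBBDDBDBBDBBDDBDBBDDBCBDBBDBBDDBDBBDDBCBDBBDBBDDB ⇒ DBB·DDB·DDB·DBB·DBB·DDB·DBB·DBB·DDB·DBB·DDB·DDB·DBB·DDB·DDB·DBB·DBB·DDB·DBB·DDB·DDB·DBB·DDB·DDB·DBB·DBB·DDB·DBB·DDB·DDB·DBB·DBB·DDB·DBA·DDB·DBB·DDB·DDB·DBB·DDB·DDB·DBB·DBB·DDB·DBB·DDB·DDB·DBB·DBB·DDB·DBA·DDB·DBB·DDB·DDB·DBB·DDB·DDB·DBB·DBB·DDB
    B ↦ DDB
    C ↦ DBA
    D ↦ DBB
  step 2 ⇒ step 3: DBBDDBDDBDBADDBDBADDB ⇒ DBB·DDB·DDB·DBB·DBB·DDB·DBB·DBB·DDB·DBB·DDB·CB·DBB·DBB·DDB·DBB·DDB·CB·DBB·DBB·DDB
    A ↦ CB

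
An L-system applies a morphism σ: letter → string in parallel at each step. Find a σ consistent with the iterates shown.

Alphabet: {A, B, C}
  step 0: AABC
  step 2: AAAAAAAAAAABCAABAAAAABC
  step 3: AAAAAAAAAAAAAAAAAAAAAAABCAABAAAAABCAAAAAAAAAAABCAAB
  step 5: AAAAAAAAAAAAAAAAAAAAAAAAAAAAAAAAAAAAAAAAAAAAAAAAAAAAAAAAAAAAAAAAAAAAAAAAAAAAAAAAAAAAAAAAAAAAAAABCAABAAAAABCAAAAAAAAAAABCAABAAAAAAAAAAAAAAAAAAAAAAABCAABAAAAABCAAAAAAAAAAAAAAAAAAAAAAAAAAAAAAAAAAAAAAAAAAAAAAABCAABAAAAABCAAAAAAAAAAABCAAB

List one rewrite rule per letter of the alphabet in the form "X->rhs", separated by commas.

A->AA, B->ABC, C->AAB

  step 2 ⇒ step 3: AAAAAAAAAAABCAABAAAAABC ⇒ AA·AA·AA·AA·AA·AA·AA·AA·AA·AA·AA·ABC·AAB·AA·AA·ABC·AA·AA·AA·AA·AA·ABC·AAB
    A ↦ AA
    B ↦ ABC
    C ↦ AAB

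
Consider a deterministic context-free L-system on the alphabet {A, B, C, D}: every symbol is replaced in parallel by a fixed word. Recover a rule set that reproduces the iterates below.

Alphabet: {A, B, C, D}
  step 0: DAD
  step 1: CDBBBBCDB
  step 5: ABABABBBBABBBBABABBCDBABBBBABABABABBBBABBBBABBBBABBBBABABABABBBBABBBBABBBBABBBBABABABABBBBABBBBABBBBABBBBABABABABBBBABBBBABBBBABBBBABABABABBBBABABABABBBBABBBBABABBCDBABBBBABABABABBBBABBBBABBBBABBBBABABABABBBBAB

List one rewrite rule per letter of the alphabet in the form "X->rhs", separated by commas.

  step 0 ⇒ step 1: DAD ⇒ CDB·BBB·CDB
    A ↦ BBB
    D ↦ CDB
    B ↦ AB  (constrained at step 1)
    C ↦ B  (constrained at step 1)

A->BBB, B->AB, C->B, D->CDB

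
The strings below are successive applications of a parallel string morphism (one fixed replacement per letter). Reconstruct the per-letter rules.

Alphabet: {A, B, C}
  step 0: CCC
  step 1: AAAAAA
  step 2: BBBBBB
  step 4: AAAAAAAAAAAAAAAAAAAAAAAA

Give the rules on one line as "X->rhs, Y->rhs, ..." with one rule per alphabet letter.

A->B, B->CC, C->AA

  step 1 ⇒ step 2: AAAAAA ⇒ B·B·B·B·B·B
    A ↦ B
    B ↦ CC  (constrained at step 2)
  step 0 ⇒ step 1: CCC ⇒ AA·AA·AA
    C ↦ AA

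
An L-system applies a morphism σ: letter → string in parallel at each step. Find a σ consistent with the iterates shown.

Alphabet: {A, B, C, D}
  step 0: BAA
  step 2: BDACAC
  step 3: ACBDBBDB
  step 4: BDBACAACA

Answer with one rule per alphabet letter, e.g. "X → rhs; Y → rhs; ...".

A->BD, B->A, C->B, D->C

  step 3 ⇒ step 4: ACBDBBDB ⇒ BD·B·A·C·A·A·C·A
    A ↦ BD
    B ↦ A
    C ↦ B
    D ↦ C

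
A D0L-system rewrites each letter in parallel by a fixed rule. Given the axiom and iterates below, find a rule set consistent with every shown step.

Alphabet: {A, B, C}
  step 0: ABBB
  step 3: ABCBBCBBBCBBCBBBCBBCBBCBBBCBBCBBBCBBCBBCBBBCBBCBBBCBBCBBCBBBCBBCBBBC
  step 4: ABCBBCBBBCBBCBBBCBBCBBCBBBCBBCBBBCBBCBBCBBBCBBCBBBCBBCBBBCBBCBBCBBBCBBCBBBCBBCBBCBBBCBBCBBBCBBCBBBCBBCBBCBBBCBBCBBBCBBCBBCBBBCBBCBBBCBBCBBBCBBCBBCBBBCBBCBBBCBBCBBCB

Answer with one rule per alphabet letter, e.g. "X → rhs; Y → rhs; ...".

A->ABC, B->BBC, C->B

  step 3 ⇒ step 4: ABCBBCBBBCBBCBBBCBBCBBCBBBCBBCBBBCBBCBBCBBBCBBCBBBCBBCBBCBBBCBBCBBBC ⇒ ABC·BBC·B·BBC·BBC·B·BBC·BBC·BBC·B·BBC·BBC·B·BBC·BBC·BBC·B·BBC·BBC·B·BBC·BBC·B·BBC·BBC·BBC·B·BBC·BBC·B·BBC·BBC·BBC·B·BBC·BBC·B·BBC·BBC·B·BBC·BBC·BBC·B·BBC·BBC·B·BBC·BBC·BBC·B·BBC·BBC·B·BBC·BBC·B·BBC·BBC·BBC·B·BBC·BBC·B·BBC·BBC·BBC·B
    A ↦ ABC
    B ↦ BBC
    C ↦ B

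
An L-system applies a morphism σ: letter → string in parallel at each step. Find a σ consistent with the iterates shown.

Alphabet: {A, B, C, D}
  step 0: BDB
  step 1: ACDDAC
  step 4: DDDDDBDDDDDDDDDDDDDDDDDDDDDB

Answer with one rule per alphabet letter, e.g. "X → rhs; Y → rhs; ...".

  step 0 ⇒ step 1: BDB ⇒ AC·DD·AC
    B ↦ AC
    D ↦ DD
    A ↦ D  (constrained at step 1)
    C ↦ B  (constrained at step 1)

A->D, B->AC, C->B, D->DD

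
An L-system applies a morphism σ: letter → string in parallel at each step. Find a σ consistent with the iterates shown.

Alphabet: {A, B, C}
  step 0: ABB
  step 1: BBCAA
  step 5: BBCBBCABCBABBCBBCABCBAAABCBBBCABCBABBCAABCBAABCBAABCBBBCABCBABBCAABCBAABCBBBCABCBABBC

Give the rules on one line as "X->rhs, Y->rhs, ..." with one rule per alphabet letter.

A->BBC, B->A, C->BCB

  step 0 ⇒ step 1: ABB ⇒ BBC·A·A
    A ↦ BBC
    B ↦ A
    C ↦ BCB  (constrained at step 1)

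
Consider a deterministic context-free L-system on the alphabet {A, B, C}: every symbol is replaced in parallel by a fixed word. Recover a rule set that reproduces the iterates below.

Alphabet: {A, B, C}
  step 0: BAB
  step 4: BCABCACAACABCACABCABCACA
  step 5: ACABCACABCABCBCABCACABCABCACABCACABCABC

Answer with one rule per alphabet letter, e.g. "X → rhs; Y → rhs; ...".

A->BC, B->AC, C->A

  step 4 ⇒ step 5: BCABCACAACABCACABCABCACA ⇒ AC·A·BC·AC·A·BC·A·BC·BC·A·BC·AC·A·BC·A·BC·AC·A·BC·AC·A·BC·A·BC
    A ↦ BC
    B ↦ AC
    C ↦ A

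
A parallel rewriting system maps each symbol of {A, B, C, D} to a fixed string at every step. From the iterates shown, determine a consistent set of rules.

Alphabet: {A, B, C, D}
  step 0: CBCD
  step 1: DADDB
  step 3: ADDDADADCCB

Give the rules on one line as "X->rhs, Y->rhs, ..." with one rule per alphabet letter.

A->CC, B->AD, C->D, D->B

  step 0 ⇒ step 1: CBCD ⇒ D·AD·D·B
    B ↦ AD
    C ↦ D
    D ↦ B
    A ↦ CC  (constrained at step 1)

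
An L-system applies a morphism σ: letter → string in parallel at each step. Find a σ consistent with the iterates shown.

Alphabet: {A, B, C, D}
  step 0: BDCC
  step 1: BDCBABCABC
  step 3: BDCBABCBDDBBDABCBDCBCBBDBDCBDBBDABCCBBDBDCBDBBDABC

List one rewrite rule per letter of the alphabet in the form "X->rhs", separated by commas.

  step 0 ⇒ step 1: BDCC ⇒ BD·CB·ABC·ABC
    B ↦ BD
    C ↦ ABC
    D ↦ CB
    A ↦ DB  (constrained at step 1)

A->DB, B->BD, C->ABC, D->CB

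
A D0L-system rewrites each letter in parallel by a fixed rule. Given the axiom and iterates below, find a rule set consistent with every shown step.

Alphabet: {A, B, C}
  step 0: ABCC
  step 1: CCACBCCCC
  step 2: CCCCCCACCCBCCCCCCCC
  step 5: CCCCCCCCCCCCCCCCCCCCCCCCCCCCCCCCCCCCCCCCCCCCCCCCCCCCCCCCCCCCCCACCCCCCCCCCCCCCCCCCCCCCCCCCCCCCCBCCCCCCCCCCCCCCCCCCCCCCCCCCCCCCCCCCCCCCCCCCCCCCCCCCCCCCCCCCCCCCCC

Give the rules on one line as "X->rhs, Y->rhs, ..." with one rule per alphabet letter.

  step 1 ⇒ step 2: CCACBCCCC ⇒ CC·CC·CCA·CC·CB·CC·CC·CC·CC
    A ↦ CCA
    B ↦ CB
    C ↦ CC

A->CCA, B->CB, C->CC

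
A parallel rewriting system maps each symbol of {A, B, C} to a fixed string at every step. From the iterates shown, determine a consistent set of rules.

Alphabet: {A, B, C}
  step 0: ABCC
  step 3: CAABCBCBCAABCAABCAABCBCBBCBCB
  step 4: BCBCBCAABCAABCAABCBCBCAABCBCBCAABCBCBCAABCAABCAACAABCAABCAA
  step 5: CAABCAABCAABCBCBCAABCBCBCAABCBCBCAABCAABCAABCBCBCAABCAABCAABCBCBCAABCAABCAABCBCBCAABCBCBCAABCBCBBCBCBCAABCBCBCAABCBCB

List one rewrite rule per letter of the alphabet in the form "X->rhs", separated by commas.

A->CB, B->CAA, C->B

  step 4 ⇒ step 5: BCBCBCAABCAABCAABCBCBCAABCBCBCAABCBCBCAABCAABCAACAABCAABCAA ⇒ CAA·B·CAA·B·CAA·B·CB·CB·CAA·B·CB·CB·CAA·B·CB·CB·CAA·B·CAA·B·CAA·B·CB·CB·CAA·B·CAA·B·CAA·B·CB·CB·CAA·B·CAA·B·CAA·B·CB·CB·CAA·B·CB·CB·CAA·B·CB·CB·B·CB·CB·CAA·B·CB·CB·CAA·B·CB·CB
    A ↦ CB
    B ↦ CAA
    C ↦ B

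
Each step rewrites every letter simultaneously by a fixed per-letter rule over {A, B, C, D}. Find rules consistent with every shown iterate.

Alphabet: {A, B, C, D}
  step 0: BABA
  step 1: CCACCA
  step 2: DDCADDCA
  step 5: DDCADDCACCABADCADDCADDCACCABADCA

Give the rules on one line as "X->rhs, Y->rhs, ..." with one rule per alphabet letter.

A->CA, B->C, C->D, D->BA

  step 1 ⇒ step 2: CCACCA ⇒ D·D·CA·D·D·CA
    A ↦ CA
    C ↦ D
  step 0 ⇒ step 1: BABA ⇒ C·CA·C·CA
    B ↦ C
    D ↦ BA  (constrained at step 2)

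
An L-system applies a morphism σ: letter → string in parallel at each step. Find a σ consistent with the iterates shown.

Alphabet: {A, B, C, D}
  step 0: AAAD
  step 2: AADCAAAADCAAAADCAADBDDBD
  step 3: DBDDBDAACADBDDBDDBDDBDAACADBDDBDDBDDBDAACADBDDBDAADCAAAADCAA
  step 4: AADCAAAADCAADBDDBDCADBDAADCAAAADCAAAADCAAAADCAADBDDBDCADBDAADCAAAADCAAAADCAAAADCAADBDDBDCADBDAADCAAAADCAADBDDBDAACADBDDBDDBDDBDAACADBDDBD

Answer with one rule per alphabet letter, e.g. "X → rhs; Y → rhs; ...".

A->DBD, B->DC, C->CA, D->AA

  step 3 ⇒ step 4: DBDDBDAACADBDDBDDBDDBDAACADBDDBDDBDDBDAACADBDDBDAADCAAAADCAA ⇒ AA·DC·AA·AA·DC·AA·DBD·DBD·CA·DBD·AA·DC·AA·AA·DC·AA·AA·DC·AA·AA·DC·AA·DBD·DBD·CA·DBD·AA·DC·AA·AA·DC·AA·AA·DC·AA·AA·DC·AA·DBD·DBD·CA·DBD·AA·DC·AA·AA·DC·AA·DBD·DBD·AA·CA·DBD·DBD·DBD·DBD·AA·CA·DBD·DBD
    A ↦ DBD
    B ↦ DC
    C ↦ CA
    D ↦ AA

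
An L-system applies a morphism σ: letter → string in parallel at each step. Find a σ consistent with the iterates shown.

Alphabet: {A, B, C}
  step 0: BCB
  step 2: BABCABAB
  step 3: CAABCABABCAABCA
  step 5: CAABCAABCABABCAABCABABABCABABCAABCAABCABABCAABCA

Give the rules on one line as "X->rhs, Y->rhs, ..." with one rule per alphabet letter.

  step 2 ⇒ step 3: BABCABAB ⇒ CA·AB·CA·B·AB·CA·AB·CA
    A ↦ AB
    B ↦ CA
    C ↦ B

A->AB, B->CA, C->B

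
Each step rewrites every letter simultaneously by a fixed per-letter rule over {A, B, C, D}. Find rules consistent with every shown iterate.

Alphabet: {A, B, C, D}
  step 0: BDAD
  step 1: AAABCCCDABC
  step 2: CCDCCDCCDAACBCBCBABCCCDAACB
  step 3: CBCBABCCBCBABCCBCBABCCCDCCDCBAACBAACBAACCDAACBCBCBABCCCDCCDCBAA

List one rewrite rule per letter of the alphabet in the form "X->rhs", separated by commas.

  step 2 ⇒ step 3: CCDCCDCCDAACBCBCBABCCCDAACB ⇒ CB·CB·ABC·CB·CB·ABC·CB·CB·ABC·CCD·CCD·CB·AA·CB·AA·CB·AA·CCD·AA·CB·CB·CB·ABC·CCD·CCD·CB·AA
    A ↦ CCD
    B ↦ AA
    C ↦ CB
    D ↦ ABC

A->CCD, B->AA, C->CB, D->ABC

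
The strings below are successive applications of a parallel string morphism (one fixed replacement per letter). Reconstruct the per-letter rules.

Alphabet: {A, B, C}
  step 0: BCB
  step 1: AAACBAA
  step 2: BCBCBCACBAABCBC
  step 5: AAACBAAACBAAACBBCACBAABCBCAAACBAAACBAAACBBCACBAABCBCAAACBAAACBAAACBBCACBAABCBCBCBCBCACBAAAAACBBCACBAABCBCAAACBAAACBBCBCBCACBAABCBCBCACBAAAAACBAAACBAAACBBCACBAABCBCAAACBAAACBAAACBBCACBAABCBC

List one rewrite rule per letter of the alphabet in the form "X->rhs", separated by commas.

  step 1 ⇒ step 2: AAACBAA ⇒ BC·BC·BC·ACB·AA·BC·BC
    A ↦ BC
    B ↦ AA
    C ↦ ACB

A->BC, B->AA, C->ACB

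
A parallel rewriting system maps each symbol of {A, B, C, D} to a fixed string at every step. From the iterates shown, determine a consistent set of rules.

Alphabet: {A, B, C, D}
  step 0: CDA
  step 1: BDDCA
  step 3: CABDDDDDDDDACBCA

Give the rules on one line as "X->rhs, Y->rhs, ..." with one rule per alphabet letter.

A->CA, B->AC, C->B, D->DD

  step 0 ⇒ step 1: CDA ⇒ B·DD·CA
    A ↦ CA
    C ↦ B
    D ↦ DD
    B ↦ AC  (constrained at step 1)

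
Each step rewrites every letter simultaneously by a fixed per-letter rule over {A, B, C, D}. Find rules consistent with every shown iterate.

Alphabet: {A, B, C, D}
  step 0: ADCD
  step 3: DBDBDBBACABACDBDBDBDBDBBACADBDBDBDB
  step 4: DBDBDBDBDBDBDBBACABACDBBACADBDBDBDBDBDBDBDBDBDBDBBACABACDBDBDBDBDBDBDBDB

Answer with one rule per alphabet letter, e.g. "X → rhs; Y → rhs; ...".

A->BAC, B->DB, C->A, D->DB

  step 3 ⇒ step 4: DBDBDBBACABACDBDBDBDBDBBACADBDBDBDB ⇒ DB·DB·DB·DB·DB·DB·DB·BAC·A·BAC·DB·BAC·A·DB·DB·DB·DB·DB·DB·DB·DB·DB·DB·DB·BAC·A·BAC·DB·DB·DB·DB·DB·DB·DB·DB
    A ↦ BAC
    B ↦ DB
    C ↦ A
    D ↦ DB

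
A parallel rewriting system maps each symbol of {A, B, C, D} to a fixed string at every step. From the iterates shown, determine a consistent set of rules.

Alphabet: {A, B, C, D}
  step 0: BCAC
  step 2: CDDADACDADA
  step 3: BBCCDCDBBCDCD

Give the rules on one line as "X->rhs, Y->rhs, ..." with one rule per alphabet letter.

  step 2 ⇒ step 3: CDDADACDADA ⇒ BB·C·C·D·C·D·BB·C·D·C·D
    A ↦ D
    C ↦ BB
    D ↦ C
    B ↦ DA  (constrained at step 0)

A->D, B->DA, C->BB, D->C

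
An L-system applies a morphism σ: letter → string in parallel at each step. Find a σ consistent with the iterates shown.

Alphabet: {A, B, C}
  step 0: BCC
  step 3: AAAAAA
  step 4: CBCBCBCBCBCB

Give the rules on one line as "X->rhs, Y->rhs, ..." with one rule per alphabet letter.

  step 3 ⇒ step 4: AAAAAA ⇒ CB·CB·CB·CB·CB·CB
    A ↦ CB
    B ↦ A  (constrained at step 0)
    C ↦ A  (constrained at step 0)

A->CB, B->A, C->A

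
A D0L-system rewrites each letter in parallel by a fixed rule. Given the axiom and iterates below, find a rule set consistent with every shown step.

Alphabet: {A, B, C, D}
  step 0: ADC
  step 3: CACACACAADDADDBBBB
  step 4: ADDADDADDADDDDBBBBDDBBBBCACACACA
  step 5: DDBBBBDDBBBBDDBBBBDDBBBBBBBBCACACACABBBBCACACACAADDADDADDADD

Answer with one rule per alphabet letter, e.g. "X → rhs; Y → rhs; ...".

  step 4 ⇒ step 5: ADDADDADDADDDDBBBBDDBBBBCACACACA ⇒ DD·BB·BB·DD·BB·BB·DD·BB·BB·DD·BB·BB·BB·BB·CA·CA·CA·CA·BB·BB·CA·CA·CA·CA·A·DD·A·DD·A·DD·A·DD
    A ↦ DD
    B ↦ CA
    C ↦ A
    D ↦ BB

A->DD, B->CA, C->A, D->BB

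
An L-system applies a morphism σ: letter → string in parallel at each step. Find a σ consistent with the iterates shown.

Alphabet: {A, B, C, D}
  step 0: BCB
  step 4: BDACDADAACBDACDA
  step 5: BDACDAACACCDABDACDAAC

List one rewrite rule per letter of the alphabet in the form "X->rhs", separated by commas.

A->C, B->BD, C->DA, D->A

  step 4 ⇒ step 5: BDACDADAACBDACDA ⇒ BD·A·C·DA·A·C·A·C·C·DA·BD·A·C·DA·A·C
    A ↦ C
    B ↦ BD
    C ↦ DA
    D ↦ A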